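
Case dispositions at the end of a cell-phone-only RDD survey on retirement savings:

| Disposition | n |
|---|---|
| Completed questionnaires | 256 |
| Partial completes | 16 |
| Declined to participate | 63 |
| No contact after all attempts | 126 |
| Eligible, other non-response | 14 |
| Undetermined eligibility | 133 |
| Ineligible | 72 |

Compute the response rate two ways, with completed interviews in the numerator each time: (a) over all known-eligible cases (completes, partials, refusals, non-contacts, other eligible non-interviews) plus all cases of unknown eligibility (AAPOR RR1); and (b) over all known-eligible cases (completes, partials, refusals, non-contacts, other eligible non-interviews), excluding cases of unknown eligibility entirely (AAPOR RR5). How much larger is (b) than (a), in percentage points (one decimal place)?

Top → 256
Base → 256 + 16 + 63 + 126 + 14 + 133 = 608
RR1 = 256 / 608 = 0.4211
Base → 256 + 16 + 63 + 126 + 14 = 475
RR5 = 256 / 475 = 0.5389
Difference = 53.89 − 42.11 = 11.78 percentage points

11.8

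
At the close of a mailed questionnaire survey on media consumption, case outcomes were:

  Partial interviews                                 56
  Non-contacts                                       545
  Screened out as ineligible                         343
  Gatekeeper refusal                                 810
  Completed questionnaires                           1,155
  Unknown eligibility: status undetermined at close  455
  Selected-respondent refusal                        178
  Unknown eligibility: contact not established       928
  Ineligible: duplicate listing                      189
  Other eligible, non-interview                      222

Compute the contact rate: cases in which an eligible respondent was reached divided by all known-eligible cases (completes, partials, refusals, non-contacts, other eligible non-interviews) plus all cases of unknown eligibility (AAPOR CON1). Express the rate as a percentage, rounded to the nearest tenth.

Declined to participate = 810 + 178 = 988
Undetermined eligibility = 928 + 455 = 1383
Out of scope = 343 + 189 = 532
Num: 1155 + 56 + 988 + 222 = 2421
Base: 1155 + 56 + 988 + 545 + 222 + 1383 = 4349
CON1 = 2421 / 4349 = 0.5567

55.7%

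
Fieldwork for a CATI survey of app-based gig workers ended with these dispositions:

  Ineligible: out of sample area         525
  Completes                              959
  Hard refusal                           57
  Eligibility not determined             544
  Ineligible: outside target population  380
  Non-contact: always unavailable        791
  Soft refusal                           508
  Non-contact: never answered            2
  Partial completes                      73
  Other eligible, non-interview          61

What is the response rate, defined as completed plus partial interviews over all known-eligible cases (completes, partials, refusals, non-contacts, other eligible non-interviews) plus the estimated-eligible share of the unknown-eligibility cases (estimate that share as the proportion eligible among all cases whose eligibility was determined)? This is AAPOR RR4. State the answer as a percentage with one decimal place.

Declined to participate = 57 + 508 = 565
No contact after all attempts = 2 + 791 = 793
Out of scope = 380 + 525 = 905
Numerator = 959 + 73 = 1032
Determined eligible = 959 + 73 + 565 + 793 + 61 = 2451
e = 2451 / (2451 + 905) = 2451 / 3356 = 0.7303
Eligible share of unknowns = 0.7303 × 544 = 397.28
Base = 2451 + 397.28 = 2848.28
RR4 = 1032 / 2848.28 = 0.3623

36.2%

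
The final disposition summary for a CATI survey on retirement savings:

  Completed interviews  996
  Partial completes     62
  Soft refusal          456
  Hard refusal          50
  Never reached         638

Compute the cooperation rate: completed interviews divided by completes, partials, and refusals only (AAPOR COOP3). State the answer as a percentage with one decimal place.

63.7%

Refusal or break-off = 50 + 456 = 506
Num → 996
Denom → 996 + 62 + 506 = 1564
COOP3 = 996 / 1564 = 0.6368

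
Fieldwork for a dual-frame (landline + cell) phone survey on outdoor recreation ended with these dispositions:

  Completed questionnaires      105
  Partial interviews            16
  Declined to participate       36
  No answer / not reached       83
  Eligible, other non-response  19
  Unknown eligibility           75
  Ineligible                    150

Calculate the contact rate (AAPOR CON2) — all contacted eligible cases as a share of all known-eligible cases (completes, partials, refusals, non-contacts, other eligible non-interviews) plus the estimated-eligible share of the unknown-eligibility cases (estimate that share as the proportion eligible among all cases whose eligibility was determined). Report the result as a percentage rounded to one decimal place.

57.4%

Num → 105 + 16 + 36 + 19 = 176
Eligible (known) → 105 + 16 + 36 + 83 + 19 = 259
e = 259 / (259 + 150) = 259 / 409 = 0.6333
Eligible share of unknowns → 0.6333 × 75 = 47.50
Base → 259 + 47.50 = 306.50
CON2 = 176 / 306.50 = 0.5742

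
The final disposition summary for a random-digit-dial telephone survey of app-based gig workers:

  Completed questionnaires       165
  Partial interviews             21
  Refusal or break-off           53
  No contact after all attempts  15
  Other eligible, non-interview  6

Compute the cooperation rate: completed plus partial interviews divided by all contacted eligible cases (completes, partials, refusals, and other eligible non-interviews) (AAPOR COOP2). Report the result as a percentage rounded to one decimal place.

75.9%

Top = 165 + 21 = 186
Base = 165 + 21 + 53 + 6 = 245
COOP2 = 186 / 245 = 0.7592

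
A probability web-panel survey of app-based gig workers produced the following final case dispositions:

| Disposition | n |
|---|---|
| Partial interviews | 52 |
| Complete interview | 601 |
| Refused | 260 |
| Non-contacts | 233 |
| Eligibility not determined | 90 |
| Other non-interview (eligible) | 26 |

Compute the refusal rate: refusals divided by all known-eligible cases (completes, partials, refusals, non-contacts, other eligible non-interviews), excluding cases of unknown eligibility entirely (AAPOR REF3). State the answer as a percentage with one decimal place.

Num = 260
Denom = 601 + 52 + 260 + 233 + 26 = 1172
REF3 = 260 / 1172 = 0.2218

22.2%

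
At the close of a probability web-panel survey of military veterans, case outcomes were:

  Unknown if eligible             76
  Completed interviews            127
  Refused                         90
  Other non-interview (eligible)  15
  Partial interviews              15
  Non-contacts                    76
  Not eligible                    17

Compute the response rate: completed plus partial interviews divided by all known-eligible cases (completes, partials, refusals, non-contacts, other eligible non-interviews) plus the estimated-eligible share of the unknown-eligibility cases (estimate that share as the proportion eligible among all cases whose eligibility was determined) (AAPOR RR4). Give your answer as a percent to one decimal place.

35.9%

Num → 127 + 15 = 142
Determined eligible → 127 + 15 + 90 + 76 + 15 = 323
e = 323 / (323 + 17) = 323 / 340 = 0.9500
Eligible share of unknowns → 0.9500 × 76 = 72.20
Base → 323 + 72.20 = 395.20
RR4 = 142 / 395.20 = 0.3593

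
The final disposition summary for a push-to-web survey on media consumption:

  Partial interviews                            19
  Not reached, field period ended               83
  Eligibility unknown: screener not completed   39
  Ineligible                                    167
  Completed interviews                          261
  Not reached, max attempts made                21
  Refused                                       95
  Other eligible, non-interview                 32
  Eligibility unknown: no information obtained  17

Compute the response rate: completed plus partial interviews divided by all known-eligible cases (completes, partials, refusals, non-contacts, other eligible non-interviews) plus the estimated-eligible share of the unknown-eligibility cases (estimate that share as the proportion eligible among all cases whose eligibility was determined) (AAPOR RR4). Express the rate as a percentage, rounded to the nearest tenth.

No answer / not reached = 83 + 21 = 104
Unknown eligibility = 39 + 17 = 56
Top → 261 + 19 = 280
Eligible (known) → 261 + 19 + 95 + 104 + 32 = 511
e = 511 / (511 + 167) = 511 / 678 = 0.7537
e × U → 0.7537 × 56 = 42.21
Base → 511 + 42.21 = 553.21
RR4 = 280 / 553.21 = 0.5061

50.6%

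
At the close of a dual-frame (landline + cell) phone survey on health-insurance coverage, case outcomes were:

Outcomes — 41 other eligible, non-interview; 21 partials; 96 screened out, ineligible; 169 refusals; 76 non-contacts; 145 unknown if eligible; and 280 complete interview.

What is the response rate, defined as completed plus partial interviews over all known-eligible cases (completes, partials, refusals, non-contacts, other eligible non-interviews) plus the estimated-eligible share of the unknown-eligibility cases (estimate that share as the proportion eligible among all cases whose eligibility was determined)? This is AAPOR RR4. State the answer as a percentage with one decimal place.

Top → 280 + 21 = 301
Determined eligible → 280 + 21 + 169 + 76 + 41 = 587
e = 587 / (587 + 96) = 587 / 683 = 0.8594
Eligible share of unknowns → 0.8594 × 145 = 124.61
Base → 587 + 124.61 = 711.61
RR4 = 301 / 711.61 = 0.4230

42.3%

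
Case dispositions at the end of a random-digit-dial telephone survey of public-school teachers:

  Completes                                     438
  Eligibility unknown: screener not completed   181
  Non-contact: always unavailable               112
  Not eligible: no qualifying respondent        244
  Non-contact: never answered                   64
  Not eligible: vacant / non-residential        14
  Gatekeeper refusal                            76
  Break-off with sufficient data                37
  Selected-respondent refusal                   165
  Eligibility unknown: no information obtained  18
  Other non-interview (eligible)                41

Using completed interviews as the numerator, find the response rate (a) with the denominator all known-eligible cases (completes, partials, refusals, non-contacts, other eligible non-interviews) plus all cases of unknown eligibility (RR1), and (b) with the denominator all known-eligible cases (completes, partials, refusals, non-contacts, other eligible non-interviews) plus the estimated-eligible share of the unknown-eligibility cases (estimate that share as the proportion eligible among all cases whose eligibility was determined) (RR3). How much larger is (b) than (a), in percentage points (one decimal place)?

Refusals = 76 + 165 = 241
Non-contacts = 64 + 112 = 176
Eligibility not determined = 181 + 18 = 199
Out of scope = 244 + 14 = 258
Numerator = 438
Denominator = 438 + 37 + 241 + 176 + 41 + 199 = 1132
RR1 = 438 / 1132 = 0.3869
Determined eligible = 438 + 37 + 241 + 176 + 41 = 933
e = 933 / (933 + 258) = 933 / 1191 = 0.7834
Eligible share of unknowns = 0.7834 × 199 = 155.90
Denominator = 933 + 155.90 = 1088.90
RR3 = 438 / 1088.90 = 0.4022
Difference = 40.22 − 38.69 = 1.53 percentage points

1.5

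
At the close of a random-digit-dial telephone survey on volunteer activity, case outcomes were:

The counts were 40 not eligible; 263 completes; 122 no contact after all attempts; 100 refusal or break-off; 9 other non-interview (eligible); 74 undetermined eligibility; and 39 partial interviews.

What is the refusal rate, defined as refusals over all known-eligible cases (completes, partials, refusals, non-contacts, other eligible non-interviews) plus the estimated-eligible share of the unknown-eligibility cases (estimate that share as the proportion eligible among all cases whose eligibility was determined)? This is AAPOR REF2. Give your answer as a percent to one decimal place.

Top: 100
Determined eligible: 263 + 39 + 100 + 122 + 9 = 533
e = 533 / (533 + 40) = 533 / 573 = 0.9302
Estimated eligible among unknowns: 0.9302 × 74 = 68.83
Denominator: 533 + 68.83 = 601.83
REF2 = 100 / 601.83 = 0.1662

16.6%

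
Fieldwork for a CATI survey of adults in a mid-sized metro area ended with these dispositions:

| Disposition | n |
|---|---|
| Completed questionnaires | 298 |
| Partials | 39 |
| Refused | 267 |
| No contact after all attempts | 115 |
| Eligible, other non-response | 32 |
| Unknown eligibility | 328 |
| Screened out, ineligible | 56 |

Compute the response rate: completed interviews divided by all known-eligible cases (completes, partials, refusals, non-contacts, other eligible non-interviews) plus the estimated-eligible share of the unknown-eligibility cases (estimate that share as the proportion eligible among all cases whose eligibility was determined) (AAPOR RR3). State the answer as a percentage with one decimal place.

28.2%

Numerator: 298
Known eligible: 298 + 39 + 267 + 115 + 32 = 751
e = 751 / (751 + 56) = 751 / 807 = 0.9306
Eligible share of unknowns: 0.9306 × 328 = 305.24
Base: 751 + 305.24 = 1056.24
RR3 = 298 / 1056.24 = 0.2821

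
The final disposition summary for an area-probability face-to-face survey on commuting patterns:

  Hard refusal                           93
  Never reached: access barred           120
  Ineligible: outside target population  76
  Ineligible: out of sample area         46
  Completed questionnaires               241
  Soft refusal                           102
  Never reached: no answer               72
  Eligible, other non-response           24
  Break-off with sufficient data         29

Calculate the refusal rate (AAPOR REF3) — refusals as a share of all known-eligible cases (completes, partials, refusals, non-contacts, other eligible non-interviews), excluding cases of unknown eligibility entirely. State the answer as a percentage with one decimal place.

Declined to participate = 93 + 102 = 195
No answer / not reached = 72 + 120 = 192
Screened out, ineligible = 76 + 46 = 122
Num → 195
Base → 241 + 29 + 195 + 192 + 24 = 681
REF3 = 195 / 681 = 0.2863

28.6%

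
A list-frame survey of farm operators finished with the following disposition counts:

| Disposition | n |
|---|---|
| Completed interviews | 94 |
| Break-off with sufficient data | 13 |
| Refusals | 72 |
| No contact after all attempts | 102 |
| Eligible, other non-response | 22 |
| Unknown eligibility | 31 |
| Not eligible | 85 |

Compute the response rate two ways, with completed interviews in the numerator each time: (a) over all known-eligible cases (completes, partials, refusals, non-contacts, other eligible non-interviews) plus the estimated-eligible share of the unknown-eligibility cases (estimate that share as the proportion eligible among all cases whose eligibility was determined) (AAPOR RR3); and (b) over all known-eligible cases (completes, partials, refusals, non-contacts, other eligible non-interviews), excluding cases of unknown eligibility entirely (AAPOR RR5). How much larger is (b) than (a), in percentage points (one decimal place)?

2.3

Numerator → 94
Eligible (known) → 94 + 13 + 72 + 102 + 22 = 303
e = 303 / (303 + 85) = 303 / 388 = 0.7809
Eligible share of unknowns → 0.7809 × 31 = 24.21
Denominator → 303 + 24.21 = 327.21
RR3 = 94 / 327.21 = 0.2873
Denominator → 94 + 13 + 72 + 102 + 22 = 303
RR5 = 94 / 303 = 0.3102
Difference = 31.02 − 28.73 = 2.29 percentage points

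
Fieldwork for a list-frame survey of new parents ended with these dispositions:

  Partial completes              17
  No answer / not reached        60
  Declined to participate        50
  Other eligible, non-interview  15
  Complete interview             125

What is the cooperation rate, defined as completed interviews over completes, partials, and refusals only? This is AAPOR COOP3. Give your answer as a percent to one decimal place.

65.1%

Top = 125
Denom = 125 + 17 + 50 = 192
COOP3 = 125 / 192 = 0.6510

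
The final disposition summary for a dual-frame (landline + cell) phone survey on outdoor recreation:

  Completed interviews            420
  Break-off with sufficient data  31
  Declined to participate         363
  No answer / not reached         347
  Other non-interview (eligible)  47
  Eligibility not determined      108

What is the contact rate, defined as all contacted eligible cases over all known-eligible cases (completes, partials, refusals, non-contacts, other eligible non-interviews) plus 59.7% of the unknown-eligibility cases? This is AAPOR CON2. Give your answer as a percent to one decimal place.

67.7%

Num: 420 + 31 + 363 + 47 = 861
Eligible (known): 420 + 31 + 363 + 347 + 47 = 1208
Estimated eligible among unknowns: 0.5970 × 108 = 64.48
Denom: 1208 + 64.48 = 1272.48
CON2 = 861 / 1272.48 = 0.6766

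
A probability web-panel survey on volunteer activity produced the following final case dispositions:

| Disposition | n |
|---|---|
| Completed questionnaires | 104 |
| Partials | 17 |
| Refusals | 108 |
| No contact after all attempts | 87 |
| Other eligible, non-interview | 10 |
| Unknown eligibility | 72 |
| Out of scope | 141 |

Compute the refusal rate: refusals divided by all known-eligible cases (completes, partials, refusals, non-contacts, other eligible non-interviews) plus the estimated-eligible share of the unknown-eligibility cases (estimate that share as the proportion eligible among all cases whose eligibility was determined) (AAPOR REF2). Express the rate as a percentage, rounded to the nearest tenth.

28.7%

Num: 108
Eligible (known): 104 + 17 + 108 + 87 + 10 = 326
e = 326 / (326 + 141) = 326 / 467 = 0.6981
Estimated eligible among unknowns: 0.6981 × 72 = 50.26
Denominator: 326 + 50.26 = 376.26
REF2 = 108 / 376.26 = 0.2870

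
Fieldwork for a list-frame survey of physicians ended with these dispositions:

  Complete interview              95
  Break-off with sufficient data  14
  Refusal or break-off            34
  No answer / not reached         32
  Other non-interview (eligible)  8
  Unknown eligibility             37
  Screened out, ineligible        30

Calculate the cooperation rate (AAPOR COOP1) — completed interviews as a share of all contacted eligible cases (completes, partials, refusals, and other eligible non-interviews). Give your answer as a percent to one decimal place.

Numerator: 95
Denominator: 95 + 14 + 34 + 8 = 151
COOP1 = 95 / 151 = 0.6291

62.9%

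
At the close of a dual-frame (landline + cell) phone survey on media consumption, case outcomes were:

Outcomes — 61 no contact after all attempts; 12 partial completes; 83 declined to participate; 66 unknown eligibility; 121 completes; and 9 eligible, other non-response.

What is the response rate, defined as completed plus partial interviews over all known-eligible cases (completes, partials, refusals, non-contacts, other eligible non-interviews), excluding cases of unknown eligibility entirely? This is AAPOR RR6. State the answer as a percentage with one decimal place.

Num: 121 + 12 = 133
Denominator: 121 + 12 + 83 + 61 + 9 = 286
RR6 = 133 / 286 = 0.4650

46.5%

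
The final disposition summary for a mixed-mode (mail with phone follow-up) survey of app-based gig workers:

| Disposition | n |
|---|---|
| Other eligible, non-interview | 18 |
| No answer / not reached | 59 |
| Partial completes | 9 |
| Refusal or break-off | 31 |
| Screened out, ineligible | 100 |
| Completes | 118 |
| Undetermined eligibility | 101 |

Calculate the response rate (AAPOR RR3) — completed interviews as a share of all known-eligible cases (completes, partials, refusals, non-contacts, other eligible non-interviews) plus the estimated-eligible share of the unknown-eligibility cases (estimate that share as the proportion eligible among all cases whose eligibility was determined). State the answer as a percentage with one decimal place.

Num = 118
Known eligible = 118 + 9 + 31 + 59 + 18 = 235
e = 235 / (235 + 100) = 235 / 335 = 0.7015
Eligible share of unknowns = 0.7015 × 101 = 70.85
Denominator = 235 + 70.85 = 305.85
RR3 = 118 / 305.85 = 0.3858

38.6%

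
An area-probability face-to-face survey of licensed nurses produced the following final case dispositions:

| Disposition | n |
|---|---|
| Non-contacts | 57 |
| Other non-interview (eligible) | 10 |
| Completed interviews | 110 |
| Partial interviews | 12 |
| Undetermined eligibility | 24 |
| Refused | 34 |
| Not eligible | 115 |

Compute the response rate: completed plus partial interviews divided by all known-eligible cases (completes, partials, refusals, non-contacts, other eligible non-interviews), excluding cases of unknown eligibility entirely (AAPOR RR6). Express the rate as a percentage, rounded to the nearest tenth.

Num = 110 + 12 = 122
Denom = 110 + 12 + 34 + 57 + 10 = 223
RR6 = 122 / 223 = 0.5471

54.7%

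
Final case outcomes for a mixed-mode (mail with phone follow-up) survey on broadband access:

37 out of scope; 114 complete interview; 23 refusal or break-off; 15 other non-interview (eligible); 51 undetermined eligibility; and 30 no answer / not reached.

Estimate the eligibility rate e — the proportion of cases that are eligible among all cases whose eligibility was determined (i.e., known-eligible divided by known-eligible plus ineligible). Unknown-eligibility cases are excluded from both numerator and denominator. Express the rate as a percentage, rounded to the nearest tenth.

Known eligible → 114 + 23 + 30 + 15 = 182
e = 182 / (182 + 37) = 182 / 219 = 0.8311

83.1%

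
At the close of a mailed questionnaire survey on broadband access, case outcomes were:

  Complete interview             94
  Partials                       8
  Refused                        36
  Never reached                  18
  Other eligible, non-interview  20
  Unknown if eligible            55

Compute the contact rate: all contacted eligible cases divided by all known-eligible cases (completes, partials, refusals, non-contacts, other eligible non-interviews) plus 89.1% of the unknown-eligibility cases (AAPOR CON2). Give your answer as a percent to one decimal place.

70.2%

Numerator: 94 + 8 + 36 + 20 = 158
Known eligible: 94 + 8 + 36 + 18 + 20 = 176
Eligible share of unknowns: 0.8910 × 55 = 49.01
Denom: 176 + 49.01 = 225.01
CON2 = 158 / 225.01 = 0.7022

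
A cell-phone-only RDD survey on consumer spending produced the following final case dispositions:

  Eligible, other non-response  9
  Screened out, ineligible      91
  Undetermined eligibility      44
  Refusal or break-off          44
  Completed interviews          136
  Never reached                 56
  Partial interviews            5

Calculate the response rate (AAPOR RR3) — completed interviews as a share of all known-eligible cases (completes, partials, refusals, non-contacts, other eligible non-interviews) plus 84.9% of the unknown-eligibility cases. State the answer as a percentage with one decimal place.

47.3%

Numerator: 136
Eligible (known): 136 + 5 + 44 + 56 + 9 = 250
Eligible share of unknowns: 0.8490 × 44 = 37.36
Denom: 250 + 37.36 = 287.36
RR3 = 136 / 287.36 = 0.4733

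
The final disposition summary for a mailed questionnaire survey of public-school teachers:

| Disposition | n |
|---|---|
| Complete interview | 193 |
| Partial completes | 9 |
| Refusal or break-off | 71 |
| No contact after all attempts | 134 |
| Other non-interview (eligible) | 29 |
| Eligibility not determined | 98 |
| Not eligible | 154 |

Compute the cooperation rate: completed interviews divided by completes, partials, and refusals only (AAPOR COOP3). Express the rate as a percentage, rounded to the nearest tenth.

Numerator: 193
Base: 193 + 9 + 71 = 273
COOP3 = 193 / 273 = 0.7070

70.7%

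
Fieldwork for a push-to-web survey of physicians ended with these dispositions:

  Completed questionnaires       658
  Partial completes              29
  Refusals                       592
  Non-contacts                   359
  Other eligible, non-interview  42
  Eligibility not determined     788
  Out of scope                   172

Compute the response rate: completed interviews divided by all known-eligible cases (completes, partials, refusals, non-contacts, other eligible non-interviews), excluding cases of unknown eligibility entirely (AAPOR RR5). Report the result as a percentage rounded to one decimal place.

39.2%

Num = 658
Denom = 658 + 29 + 592 + 359 + 42 = 1680
RR5 = 658 / 1680 = 0.3917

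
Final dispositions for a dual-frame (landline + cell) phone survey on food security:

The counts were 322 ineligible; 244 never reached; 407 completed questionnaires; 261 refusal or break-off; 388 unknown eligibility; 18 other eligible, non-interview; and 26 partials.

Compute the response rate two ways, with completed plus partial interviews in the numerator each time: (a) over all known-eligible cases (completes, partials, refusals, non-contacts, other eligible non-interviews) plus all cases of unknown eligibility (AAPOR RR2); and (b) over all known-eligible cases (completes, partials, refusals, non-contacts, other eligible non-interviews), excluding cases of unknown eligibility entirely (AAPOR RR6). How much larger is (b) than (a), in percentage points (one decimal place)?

13.1

Numerator = 407 + 26 = 433
Denom = 407 + 26 + 261 + 244 + 18 + 388 = 1344
RR2 = 433 / 1344 = 0.3222
Denom = 407 + 26 + 261 + 244 + 18 = 956
RR6 = 433 / 956 = 0.4529
Difference = 45.29 − 32.22 = 13.07 percentage points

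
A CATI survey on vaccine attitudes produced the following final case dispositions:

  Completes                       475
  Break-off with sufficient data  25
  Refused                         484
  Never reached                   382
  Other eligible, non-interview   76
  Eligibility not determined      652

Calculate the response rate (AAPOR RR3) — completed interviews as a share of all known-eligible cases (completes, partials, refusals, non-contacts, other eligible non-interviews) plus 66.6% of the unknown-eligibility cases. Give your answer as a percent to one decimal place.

25.3%

Num → 475
Eligible (known) → 475 + 25 + 484 + 382 + 76 = 1442
Estimated eligible among unknowns → 0.6660 × 652 = 434.23
Denominator → 1442 + 434.23 = 1876.23
RR3 = 475 / 1876.23 = 0.2532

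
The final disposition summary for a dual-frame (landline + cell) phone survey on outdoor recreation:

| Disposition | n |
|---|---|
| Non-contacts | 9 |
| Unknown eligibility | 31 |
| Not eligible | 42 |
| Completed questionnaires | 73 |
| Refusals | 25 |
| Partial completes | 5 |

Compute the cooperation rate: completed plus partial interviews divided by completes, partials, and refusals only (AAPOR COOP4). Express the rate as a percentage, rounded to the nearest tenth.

Num: 73 + 5 = 78
Base: 73 + 5 + 25 = 103
COOP4 = 78 / 103 = 0.7573

75.7%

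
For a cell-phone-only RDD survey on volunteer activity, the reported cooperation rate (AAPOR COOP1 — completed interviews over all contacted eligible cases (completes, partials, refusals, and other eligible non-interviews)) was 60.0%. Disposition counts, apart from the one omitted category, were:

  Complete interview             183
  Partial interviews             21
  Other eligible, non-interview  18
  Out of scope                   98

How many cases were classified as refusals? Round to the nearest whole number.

COOP1 = 183 / D = 0.600
D = 183 / 0.600 = 305.0
Remaining denominator categories sum to 222
refusals = 305.0 − 222 ≈ 83

83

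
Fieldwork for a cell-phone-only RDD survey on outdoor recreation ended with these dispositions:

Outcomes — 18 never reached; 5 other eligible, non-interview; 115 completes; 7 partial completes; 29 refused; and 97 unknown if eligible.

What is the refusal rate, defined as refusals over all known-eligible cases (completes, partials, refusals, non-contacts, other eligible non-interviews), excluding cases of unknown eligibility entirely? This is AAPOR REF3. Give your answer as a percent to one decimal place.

16.7%

Top → 29
Denom → 115 + 7 + 29 + 18 + 5 = 174
REF3 = 29 / 174 = 0.1667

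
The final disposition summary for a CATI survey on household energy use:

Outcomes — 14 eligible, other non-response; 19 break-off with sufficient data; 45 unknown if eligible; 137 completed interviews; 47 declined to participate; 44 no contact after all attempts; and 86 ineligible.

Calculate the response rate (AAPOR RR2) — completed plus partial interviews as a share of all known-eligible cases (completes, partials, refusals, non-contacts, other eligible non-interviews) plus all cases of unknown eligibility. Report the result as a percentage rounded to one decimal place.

Numerator → 137 + 19 = 156
Denominator → 137 + 19 + 47 + 44 + 14 + 45 = 306
RR2 = 156 / 306 = 0.5098

51.0%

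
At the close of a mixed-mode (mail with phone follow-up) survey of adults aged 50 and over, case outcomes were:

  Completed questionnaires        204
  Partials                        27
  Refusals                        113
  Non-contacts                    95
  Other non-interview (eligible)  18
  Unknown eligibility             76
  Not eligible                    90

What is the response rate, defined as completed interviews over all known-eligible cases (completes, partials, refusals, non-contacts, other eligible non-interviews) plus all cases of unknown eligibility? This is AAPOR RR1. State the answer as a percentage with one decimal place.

Numerator → 204
Denom → 204 + 27 + 113 + 95 + 18 + 76 = 533
RR1 = 204 / 533 = 0.3827

38.3%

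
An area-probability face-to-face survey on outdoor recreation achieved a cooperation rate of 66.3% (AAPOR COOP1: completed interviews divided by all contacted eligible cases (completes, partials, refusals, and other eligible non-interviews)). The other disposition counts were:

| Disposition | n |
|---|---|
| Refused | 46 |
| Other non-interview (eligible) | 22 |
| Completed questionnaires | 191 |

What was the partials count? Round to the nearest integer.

29

COOP1 = 191 / D = 0.663
D = 191 / 0.663 = 288.1
Rest of base = 259
partials = 288.1 − 259 ≈ 29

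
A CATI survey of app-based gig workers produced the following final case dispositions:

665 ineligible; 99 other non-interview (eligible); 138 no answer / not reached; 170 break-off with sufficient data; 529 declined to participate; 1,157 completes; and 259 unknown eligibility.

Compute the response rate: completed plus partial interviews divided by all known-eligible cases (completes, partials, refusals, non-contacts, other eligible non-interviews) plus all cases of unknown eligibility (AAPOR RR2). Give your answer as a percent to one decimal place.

56.4%

Numerator: 1157 + 170 = 1327
Denominator: 1157 + 170 + 529 + 138 + 99 + 259 = 2352
RR2 = 1327 / 2352 = 0.5642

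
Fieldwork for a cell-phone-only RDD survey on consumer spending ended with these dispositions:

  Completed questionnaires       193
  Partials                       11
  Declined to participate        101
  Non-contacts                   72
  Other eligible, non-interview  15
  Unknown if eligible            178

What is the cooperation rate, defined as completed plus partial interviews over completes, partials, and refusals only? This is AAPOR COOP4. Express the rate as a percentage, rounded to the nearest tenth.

66.9%

Num: 193 + 11 = 204
Base: 193 + 11 + 101 = 305
COOP4 = 204 / 305 = 0.6689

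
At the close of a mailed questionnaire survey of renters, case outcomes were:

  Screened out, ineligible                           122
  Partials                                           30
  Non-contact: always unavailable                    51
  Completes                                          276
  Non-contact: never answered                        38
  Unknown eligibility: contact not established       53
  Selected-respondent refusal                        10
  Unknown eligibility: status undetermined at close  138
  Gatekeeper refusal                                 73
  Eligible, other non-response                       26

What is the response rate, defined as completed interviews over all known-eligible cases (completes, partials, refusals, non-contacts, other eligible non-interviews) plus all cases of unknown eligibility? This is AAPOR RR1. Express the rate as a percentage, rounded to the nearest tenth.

39.7%

Refused = 73 + 10 = 83
No answer / not reached = 38 + 51 = 89
Unknown if eligible = 53 + 138 = 191
Num: 276
Denominator: 276 + 30 + 83 + 89 + 26 + 191 = 695
RR1 = 276 / 695 = 0.3971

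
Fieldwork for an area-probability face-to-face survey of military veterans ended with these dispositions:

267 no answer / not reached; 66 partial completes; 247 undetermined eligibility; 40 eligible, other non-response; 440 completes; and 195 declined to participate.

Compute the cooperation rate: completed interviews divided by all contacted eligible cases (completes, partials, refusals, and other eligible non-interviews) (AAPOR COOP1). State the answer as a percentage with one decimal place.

Numerator: 440
Denominator: 440 + 66 + 195 + 40 = 741
COOP1 = 440 / 741 = 0.5938

59.4%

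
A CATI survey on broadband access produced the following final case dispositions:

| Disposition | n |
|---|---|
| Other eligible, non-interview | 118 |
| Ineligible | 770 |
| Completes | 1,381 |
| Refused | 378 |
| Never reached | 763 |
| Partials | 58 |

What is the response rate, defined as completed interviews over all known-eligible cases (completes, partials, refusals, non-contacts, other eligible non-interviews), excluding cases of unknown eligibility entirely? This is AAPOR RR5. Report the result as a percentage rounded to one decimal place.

51.2%

Numerator = 1381
Denom = 1381 + 58 + 378 + 763 + 118 = 2698
RR5 = 1381 / 2698 = 0.5119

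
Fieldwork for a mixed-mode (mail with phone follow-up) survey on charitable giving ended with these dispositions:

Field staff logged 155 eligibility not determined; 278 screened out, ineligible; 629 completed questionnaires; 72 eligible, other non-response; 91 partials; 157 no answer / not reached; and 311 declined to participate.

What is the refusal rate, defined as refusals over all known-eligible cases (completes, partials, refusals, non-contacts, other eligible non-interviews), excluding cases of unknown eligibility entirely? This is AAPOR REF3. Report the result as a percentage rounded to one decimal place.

Top: 311
Denom: 629 + 91 + 311 + 157 + 72 = 1260
REF3 = 311 / 1260 = 0.2468

24.7%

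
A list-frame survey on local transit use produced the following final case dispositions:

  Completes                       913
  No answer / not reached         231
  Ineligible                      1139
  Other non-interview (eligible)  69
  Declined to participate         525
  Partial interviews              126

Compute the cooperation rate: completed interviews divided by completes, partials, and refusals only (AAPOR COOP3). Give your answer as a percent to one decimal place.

58.4%

Top = 913
Denom = 913 + 126 + 525 = 1564
COOP3 = 913 / 1564 = 0.5838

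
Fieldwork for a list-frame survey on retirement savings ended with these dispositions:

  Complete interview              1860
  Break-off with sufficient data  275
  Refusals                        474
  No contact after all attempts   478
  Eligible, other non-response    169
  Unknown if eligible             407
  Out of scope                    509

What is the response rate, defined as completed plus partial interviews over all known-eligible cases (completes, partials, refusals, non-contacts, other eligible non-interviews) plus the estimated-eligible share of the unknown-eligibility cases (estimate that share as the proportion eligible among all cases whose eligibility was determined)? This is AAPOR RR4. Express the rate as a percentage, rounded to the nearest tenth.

Top → 1860 + 275 = 2135
Known eligible → 1860 + 275 + 474 + 478 + 169 = 3256
e = 3256 / (3256 + 509) = 3256 / 3765 = 0.8648
Estimated eligible among unknowns → 0.8648 × 407 = 351.97
Denominator → 3256 + 351.97 = 3607.97
RR4 = 2135 / 3607.97 = 0.5917

59.2%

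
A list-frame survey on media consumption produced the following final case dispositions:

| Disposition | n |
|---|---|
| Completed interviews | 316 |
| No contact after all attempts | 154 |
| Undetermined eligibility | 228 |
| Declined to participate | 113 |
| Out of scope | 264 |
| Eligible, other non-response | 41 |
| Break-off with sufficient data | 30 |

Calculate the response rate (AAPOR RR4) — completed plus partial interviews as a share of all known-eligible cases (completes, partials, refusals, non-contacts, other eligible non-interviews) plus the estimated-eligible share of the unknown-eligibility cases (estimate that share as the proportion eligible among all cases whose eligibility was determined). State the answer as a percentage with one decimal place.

42.4%

Top = 316 + 30 = 346
Determined eligible = 316 + 30 + 113 + 154 + 41 = 654
e = 654 / (654 + 264) = 654 / 918 = 0.7124
Estimated eligible among unknowns = 0.7124 × 228 = 162.43
Base = 654 + 162.43 = 816.43
RR4 = 346 / 816.43 = 0.4238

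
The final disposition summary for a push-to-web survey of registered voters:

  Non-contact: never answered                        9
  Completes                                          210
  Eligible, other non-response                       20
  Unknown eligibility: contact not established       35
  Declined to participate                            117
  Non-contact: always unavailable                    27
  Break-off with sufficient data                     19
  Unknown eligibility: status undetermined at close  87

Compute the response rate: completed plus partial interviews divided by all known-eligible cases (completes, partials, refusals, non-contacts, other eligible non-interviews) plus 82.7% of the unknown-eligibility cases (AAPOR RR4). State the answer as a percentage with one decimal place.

Non-contacts = 9 + 27 = 36
Undetermined eligibility = 35 + 87 = 122
Numerator: 210 + 19 = 229
Determined eligible: 210 + 19 + 117 + 36 + 20 = 402
Eligible share of unknowns: 0.8270 × 122 = 100.89
Denominator: 402 + 100.89 = 502.89
RR4 = 229 / 502.89 = 0.4554

45.5%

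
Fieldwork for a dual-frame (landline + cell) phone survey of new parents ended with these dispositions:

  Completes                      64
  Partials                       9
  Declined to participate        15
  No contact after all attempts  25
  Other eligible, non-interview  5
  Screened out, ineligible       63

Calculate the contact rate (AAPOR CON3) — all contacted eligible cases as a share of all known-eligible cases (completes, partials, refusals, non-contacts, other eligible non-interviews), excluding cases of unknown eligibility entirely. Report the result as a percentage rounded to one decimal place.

Num = 64 + 9 + 15 + 5 = 93
Denom = 64 + 9 + 15 + 25 + 5 = 118
CON3 = 93 / 118 = 0.7881

78.8%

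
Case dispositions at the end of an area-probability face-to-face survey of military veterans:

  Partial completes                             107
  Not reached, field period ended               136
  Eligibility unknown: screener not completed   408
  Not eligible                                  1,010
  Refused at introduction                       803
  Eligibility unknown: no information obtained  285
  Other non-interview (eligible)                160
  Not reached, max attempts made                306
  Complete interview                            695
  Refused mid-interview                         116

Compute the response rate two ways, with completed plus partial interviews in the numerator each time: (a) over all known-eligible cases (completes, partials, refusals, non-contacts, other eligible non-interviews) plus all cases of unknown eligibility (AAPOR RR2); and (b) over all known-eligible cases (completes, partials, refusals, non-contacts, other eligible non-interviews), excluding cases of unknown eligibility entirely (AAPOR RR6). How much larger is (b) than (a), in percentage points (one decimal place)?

Refusal or break-off = 803 + 116 = 919
Non-contacts = 136 + 306 = 442
Unknown eligibility = 408 + 285 = 693
Top: 695 + 107 = 802
Denom: 695 + 107 + 919 + 442 + 160 + 693 = 3016
RR2 = 802 / 3016 = 0.2659
Denom: 695 + 107 + 919 + 442 + 160 = 2323
RR6 = 802 / 2323 = 0.3452
Difference = 34.52 − 26.59 = 7.93 percentage points

7.9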